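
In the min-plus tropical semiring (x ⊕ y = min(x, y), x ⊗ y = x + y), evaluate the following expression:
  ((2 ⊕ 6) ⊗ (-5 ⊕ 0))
((2 ⊕ 6) ⊗ (-5 ⊕ 0)) = -3

Expand innermost to outermost. Recall ⊕ takes the minimum of its arguments and ⊗ takes their sum. Working out the expression ((2 ⊕ 6) ⊗ (-5 ⊕ 0)) gives -3.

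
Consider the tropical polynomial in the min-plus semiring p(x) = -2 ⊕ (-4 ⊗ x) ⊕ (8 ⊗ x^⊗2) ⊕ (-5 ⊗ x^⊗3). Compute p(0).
p(0) = -5

A tropical monomial a ⊗ x^⊗i evaluates to a + i · x. Evaluating each term at x = 0:
  Term 0 contributes -2 + 0 · 0 = -2
  Term 1 contributes -4 + 1 · 0 = -4
  Term 2 contributes 8 + 2 · 0 = 8
  Term 3 contributes -5 + 3 · 0 = -5
p(0) = ⊕ of these = min[-2, -4, 8, -5] = -5.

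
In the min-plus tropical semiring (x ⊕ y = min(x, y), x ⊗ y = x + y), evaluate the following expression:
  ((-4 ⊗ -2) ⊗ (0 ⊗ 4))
((-4 ⊗ -2) ⊗ (0 ⊗ 4)) = -2

Expand innermost to outermost. Recall ⊕ takes the minimum of its arguments and ⊗ takes their sum. Working out the expression ((-4 ⊗ -2) ⊗ (0 ⊗ 4)) gives -2.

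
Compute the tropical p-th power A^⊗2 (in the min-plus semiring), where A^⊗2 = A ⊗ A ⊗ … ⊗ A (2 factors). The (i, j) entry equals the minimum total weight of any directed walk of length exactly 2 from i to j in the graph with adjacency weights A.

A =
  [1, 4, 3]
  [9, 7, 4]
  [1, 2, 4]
A^⊗2 =
  [2, 5, 4]
  [5, 6, 8]
  [2, 5, 4]

Each entry (A^⊗2)_ij equals the minimum over all length-2 walks i = v_0 → v_1 → … → v_2 = j of Σ_t A[v_t][v_{t+1}]. For example, for (i, j) = (0, 2) we minimise over 3 possible intermediate vertex sequences; the minimum is 4, attained along the walk 0 → 0 → 2.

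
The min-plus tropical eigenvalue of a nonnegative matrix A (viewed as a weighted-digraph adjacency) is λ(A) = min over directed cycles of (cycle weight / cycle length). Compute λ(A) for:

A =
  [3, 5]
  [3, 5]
λ(A) = 3

Enumerate directed cycles and compute their means (weight / length). Sample:
  cycle 0 → 0: weight = 3, length = 1, mean = 3/1 ≈ 3.000
  cycle 1 → 1: weight = 5, length = 1, mean = 5/1 ≈ 5.000
  cycle 0 → 1 → 0: weight = 8, length = 2, mean = 8/2 ≈ 4.000
  cycle 1 → 0 → 1: weight = 8, length = 2, mean = 8/2 ≈ 4.000
Minimum mean = 3.000, attained e.g. along the cycle 0 → 0 with weight 3 and length 1. So λ(A) = 3/1 = 3.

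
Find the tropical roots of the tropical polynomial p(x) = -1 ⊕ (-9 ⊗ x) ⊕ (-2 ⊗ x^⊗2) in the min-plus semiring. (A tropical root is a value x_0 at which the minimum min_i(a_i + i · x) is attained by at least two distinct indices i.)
Roots: {-7, 8}

Each tropical root is a break point of the lower envelope of the lines y = a_i + i · x (there are 3 lines, with slopes 0, 1, ..., 2). Only the lines that attain the minimum somewhere contribute to roots; other lines are dominated. Here the surviving (envelope) indices are i = 2, i = 1, i = 0.
Intersections between consecutive envelope lines give the roots: for adjacent envelope indices i < j the intersection is x = (a_i − a_j) / (j − i). Reading off the sorted break points: {-7, 8}.
Verification: at each break x_0, at least two indices attain the minimum of min_i(a_i + i · x_0).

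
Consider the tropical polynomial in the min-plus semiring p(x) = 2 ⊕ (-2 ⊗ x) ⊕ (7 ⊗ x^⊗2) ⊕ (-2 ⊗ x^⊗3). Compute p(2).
p(2) = 0

A tropical monomial a ⊗ x^⊗i evaluates to a + i · x. Evaluating each term at x = 2:
  Term 0 contributes 2 + 0 · 2 = 2
  Term 1 contributes -2 + 1 · 2 = 0
  Term 2 contributes 7 + 2 · 2 = 11
  Term 3 contributes -2 + 3 · 2 = 4
p(2) = ⊕ of these = min[2, 0, 11, 4] = 0.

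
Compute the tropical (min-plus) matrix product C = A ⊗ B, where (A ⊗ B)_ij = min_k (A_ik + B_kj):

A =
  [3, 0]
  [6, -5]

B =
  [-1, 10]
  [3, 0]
A ⊗ B =
  [2, 0]
  [-2, -5]

Apply the min-plus product entry-by-entry:
  C[0][0] = min over k of (A[0][0] + B[0][0] = 3 + -1 = 2, A[0][1] + B[1][0] = 0 + 3 = 3) = 2 (attained at k = 0)
  C[0][1] = min over k of (A[0][0] + B[0][1] = 3 + 10 = 13, A[0][1] + B[1][1] = 0 + 0 = 0) = 0 (attained at k = 1)
  C[1][0] = min over k of (A[1][0] + B[0][0] = 6 + -1 = 5, A[1][1] + B[1][0] = -5 + 3 = -2) = -2 (attained at k = 1)
  C[1][1] = min over k of (A[1][0] + B[0][1] = 6 + 10 = 16, A[1][1] + B[1][1] = -5 + 0 = -5) = -5 (attained at k = 1)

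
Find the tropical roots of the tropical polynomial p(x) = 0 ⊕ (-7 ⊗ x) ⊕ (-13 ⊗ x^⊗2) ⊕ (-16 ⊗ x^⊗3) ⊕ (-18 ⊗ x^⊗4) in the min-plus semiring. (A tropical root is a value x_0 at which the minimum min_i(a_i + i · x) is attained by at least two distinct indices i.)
Roots: {2, 3, 6, 7}

Each tropical root is a break point of the lower envelope of the lines y = a_i + i · x (there are 5 lines, with slopes 0, 1, ..., 4). Only the lines that attain the minimum somewhere contribute to roots; other lines are dominated. Here the surviving (envelope) indices are i = 4, i = 3, i = 2, i = 1, i = 0.
Intersections between consecutive envelope lines give the roots: for adjacent envelope indices i < j the intersection is x = (a_i − a_j) / (j − i). Reading off the sorted break points: {2, 3, 6, 7}.
Verification: at each break x_0, at least two indices attain the minimum of min_i(a_i + i · x_0).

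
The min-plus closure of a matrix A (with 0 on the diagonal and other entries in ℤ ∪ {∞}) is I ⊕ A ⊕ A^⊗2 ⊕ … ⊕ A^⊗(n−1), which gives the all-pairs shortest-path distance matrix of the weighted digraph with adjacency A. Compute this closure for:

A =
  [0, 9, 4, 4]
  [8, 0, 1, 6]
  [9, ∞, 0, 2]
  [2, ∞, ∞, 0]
Closure =
  [0, 9, 4, 4]
  [5, 0, 1, 3]
  [4, 13, 0, 2]
  [2, 11, 6, 0]

This is the Floyd-Warshall all-pairs shortest-path computation. For each intermediate vertex k = 0, 1, …, 3, update dist[i][j] ← min(dist[i][j], dist[i][k] + dist[k][j]). The final matrix gives, for each (i, j), the minimum total weight of any directed path from i to j (possibly empty when i = j).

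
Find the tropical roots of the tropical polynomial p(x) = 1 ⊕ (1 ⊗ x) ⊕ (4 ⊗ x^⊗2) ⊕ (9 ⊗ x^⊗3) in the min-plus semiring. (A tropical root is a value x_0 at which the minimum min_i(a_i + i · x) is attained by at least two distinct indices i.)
Roots: {-5, -3, 0}

Each tropical root is a break point of the lower envelope of the lines y = a_i + i · x (there are 4 lines, with slopes 0, 1, ..., 3). Only the lines that attain the minimum somewhere contribute to roots; other lines are dominated. Here the surviving (envelope) indices are i = 3, i = 2, i = 1, i = 0.
Intersections between consecutive envelope lines give the roots: for adjacent envelope indices i < j the intersection is x = (a_i − a_j) / (j − i). Reading off the sorted break points: {-5, -3, 0}.
Verification: at each break x_0, at least two indices attain the minimum of min_i(a_i + i · x_0).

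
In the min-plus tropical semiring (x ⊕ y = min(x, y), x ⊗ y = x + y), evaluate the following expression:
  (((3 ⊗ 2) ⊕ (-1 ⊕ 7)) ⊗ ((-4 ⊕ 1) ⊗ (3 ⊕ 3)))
(((3 ⊗ 2) ⊕ (-1 ⊕ 7)) ⊗ ((-4 ⊕ 1) ⊗ (3 ⊕ 3))) = -2

Expand innermost to outermost. Recall ⊕ takes the minimum of its arguments and ⊗ takes their sum. Working out the expression (((3 ⊗ 2) ⊕ (-1 ⊕ 7)) ⊗ ((-4 ⊕ 1) ⊗ (3 ⊕ 3))) gives -2.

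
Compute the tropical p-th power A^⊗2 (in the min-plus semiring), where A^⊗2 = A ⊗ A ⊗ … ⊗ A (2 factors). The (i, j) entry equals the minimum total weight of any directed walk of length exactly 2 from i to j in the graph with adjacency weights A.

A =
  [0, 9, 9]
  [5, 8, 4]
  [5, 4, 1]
A^⊗2 =
  [0, 9, 9]
  [5, 8, 5]
  [5, 5, 2]

Each entry (A^⊗2)_ij equals the minimum over all length-2 walks i = v_0 → v_1 → … → v_2 = j of Σ_t A[v_t][v_{t+1}]. For example, for (i, j) = (0, 2) we minimise over 3 possible intermediate vertex sequences; the minimum is 9, attained along the walk 0 → 0 → 2.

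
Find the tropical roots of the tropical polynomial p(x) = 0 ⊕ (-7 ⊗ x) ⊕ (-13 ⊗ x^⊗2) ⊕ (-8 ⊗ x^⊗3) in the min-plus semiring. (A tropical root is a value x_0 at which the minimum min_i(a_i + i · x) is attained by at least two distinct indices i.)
Roots: {-5, 6, 7}

Each tropical root is a break point of the lower envelope of the lines y = a_i + i · x (there are 4 lines, with slopes 0, 1, ..., 3). Only the lines that attain the minimum somewhere contribute to roots; other lines are dominated. Here the surviving (envelope) indices are i = 3, i = 2, i = 1, i = 0.
Intersections between consecutive envelope lines give the roots: for adjacent envelope indices i < j the intersection is x = (a_i − a_j) / (j − i). Reading off the sorted break points: {-5, 6, 7}.
Verification: at each break x_0, at least two indices attain the minimum of min_i(a_i + i · x_0).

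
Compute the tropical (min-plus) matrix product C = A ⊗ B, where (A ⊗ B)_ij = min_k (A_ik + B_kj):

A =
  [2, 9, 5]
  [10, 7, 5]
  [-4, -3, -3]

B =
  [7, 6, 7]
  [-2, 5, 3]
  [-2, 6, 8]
A ⊗ B =
  [3, 8, 9]
  [3, 11, 10]
  [-5, 2, 0]

Apply the min-plus product entry-by-entry:
  C[0][0] = min over k of (A[0][0] + B[0][0] = 2 + 7 = 9, A[0][1] + B[1][0] = 9 + -2 = 7, A[0][2] + B[2][0] = 5 + -2 = 3) = 3 (attained at k = 2)
  C[0][1] = min over k of (A[0][0] + B[0][1] = 2 + 6 = 8, A[0][1] + B[1][1] = 9 + 5 = 14, A[0][2] + B[2][1] = 5 + 6 = 11) = 8 (attained at k = 0)
  C[0][2] = min over k of (A[0][0] + B[0][2] = 2 + 7 = 9, A[0][1] + B[1][2] = 9 + 3 = 12, A[0][2] + B[2][2] = 5 + 8 = 13) = 9 (attained at k = 0)
  C[1][0] = min over k of (A[1][0] + B[0][0] = 10 + 7 = 17, A[1][1] + B[1][0] = 7 + -2 = 5, A[1][2] + B[2][0] = 5 + -2 = 3) = 3 (attained at k = 2)
  C[1][1] = min over k of (A[1][0] + B[0][1] = 10 + 6 = 16, A[1][1] + B[1][1] = 7 + 5 = 12, A[1][2] + B[2][1] = 5 + 6 = 11) = 11 (attained at k = 2)
  C[1][2] = min over k of (A[1][0] + B[0][2] = 10 + 7 = 17, A[1][1] + B[1][2] = 7 + 3 = 10, A[1][2] + B[2][2] = 5 + 8 = 13) = 10 (attained at k = 1)
  C[2][0] = min over k of (A[2][0] + B[0][0] = -4 + 7 = 3, A[2][1] + B[1][0] = -3 + -2 = -5, A[2][2] + B[2][0] = -3 + -2 = -5) = -5 (attained at k = 1)
  C[2][1] = min over k of (A[2][0] + B[0][1] = -4 + 6 = 2, A[2][1] + B[1][1] = -3 + 5 = 2, A[2][2] + B[2][1] = -3 + 6 = 3) = 2 (attained at k = 0)
  C[2][2] = min over k of (A[2][0] + B[0][2] = -4 + 7 = 3, A[2][1] + B[1][2] = -3 + 3 = 0, A[2][2] + B[2][2] = -3 + 8 = 5) = 0 (attained at k = 1)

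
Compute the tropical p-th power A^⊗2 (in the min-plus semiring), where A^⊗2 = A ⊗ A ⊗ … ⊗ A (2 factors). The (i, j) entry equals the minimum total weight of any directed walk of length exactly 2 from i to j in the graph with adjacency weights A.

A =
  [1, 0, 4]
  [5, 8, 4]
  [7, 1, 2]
A^⊗2 =
  [2, 1, 4]
  [6, 5, 6]
  [6, 3, 4]

Each entry (A^⊗2)_ij equals the minimum over all length-2 walks i = v_0 → v_1 → … → v_2 = j of Σ_t A[v_t][v_{t+1}]. For example, for (i, j) = (0, 2) we minimise over 3 possible intermediate vertex sequences; the minimum is 4, attained along the walk 0 → 1 → 2.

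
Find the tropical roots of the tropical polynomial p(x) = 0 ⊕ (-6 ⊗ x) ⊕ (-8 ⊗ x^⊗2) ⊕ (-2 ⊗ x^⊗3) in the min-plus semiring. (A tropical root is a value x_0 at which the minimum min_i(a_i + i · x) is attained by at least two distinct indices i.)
Roots: {-6, 2, 6}

Each tropical root is a break point of the lower envelope of the lines y = a_i + i · x (there are 4 lines, with slopes 0, 1, ..., 3). Only the lines that attain the minimum somewhere contribute to roots; other lines are dominated. Here the surviving (envelope) indices are i = 3, i = 2, i = 1, i = 0.
Intersections between consecutive envelope lines give the roots: for adjacent envelope indices i < j the intersection is x = (a_i − a_j) / (j − i). Reading off the sorted break points: {-6, 2, 6}.
Verification: at each break x_0, at least two indices attain the minimum of min_i(a_i + i · x_0).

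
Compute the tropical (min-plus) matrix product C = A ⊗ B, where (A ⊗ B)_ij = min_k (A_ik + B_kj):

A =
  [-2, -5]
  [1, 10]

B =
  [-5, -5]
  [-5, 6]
A ⊗ B =
  [-10, -7]
  [-4, -4]

Apply the min-plus product entry-by-entry:
  C[0][0] = min over k of (A[0][0] + B[0][0] = -2 + -5 = -7, A[0][1] + B[1][0] = -5 + -5 = -10) = -10 (attained at k = 1)
  C[0][1] = min over k of (A[0][0] + B[0][1] = -2 + -5 = -7, A[0][1] + B[1][1] = -5 + 6 = 1) = -7 (attained at k = 0)
  C[1][0] = min over k of (A[1][0] + B[0][0] = 1 + -5 = -4, A[1][1] + B[1][0] = 10 + -5 = 5) = -4 (attained at k = 0)
  C[1][1] = min over k of (A[1][0] + B[0][1] = 1 + -5 = -4, A[1][1] + B[1][1] = 10 + 6 = 16) = -4 (attained at k = 0)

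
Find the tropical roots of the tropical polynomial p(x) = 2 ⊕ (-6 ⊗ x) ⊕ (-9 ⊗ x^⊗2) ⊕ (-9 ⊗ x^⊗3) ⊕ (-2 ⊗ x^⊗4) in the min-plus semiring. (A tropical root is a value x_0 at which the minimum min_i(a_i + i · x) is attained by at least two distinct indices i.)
Roots: {-7, 0, 3, 8}

Each tropical root is a break point of the lower envelope of the lines y = a_i + i · x (there are 5 lines, with slopes 0, 1, ..., 4). Only the lines that attain the minimum somewhere contribute to roots; other lines are dominated. Here the surviving (envelope) indices are i = 4, i = 3, i = 2, i = 1, i = 0.
Intersections between consecutive envelope lines give the roots: for adjacent envelope indices i < j the intersection is x = (a_i − a_j) / (j − i). Reading off the sorted break points: {-7, 0, 3, 8}.
Verification: at each break x_0, at least two indices attain the minimum of min_i(a_i + i · x_0).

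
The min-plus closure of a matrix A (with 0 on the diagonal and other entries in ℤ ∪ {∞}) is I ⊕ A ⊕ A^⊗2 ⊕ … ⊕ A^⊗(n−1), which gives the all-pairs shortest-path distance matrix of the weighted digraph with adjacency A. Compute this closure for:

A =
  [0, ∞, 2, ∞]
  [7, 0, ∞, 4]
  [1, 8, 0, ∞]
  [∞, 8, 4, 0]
Closure =
  [0, 10, 2, 14]
  [7, 0, 8, 4]
  [1, 8, 0, 12]
  [5, 8, 4, 0]

This is the Floyd-Warshall all-pairs shortest-path computation. For each intermediate vertex k = 0, 1, …, 3, update dist[i][j] ← min(dist[i][j], dist[i][k] + dist[k][j]). The final matrix gives, for each (i, j), the minimum total weight of any directed path from i to j (possibly empty when i = j).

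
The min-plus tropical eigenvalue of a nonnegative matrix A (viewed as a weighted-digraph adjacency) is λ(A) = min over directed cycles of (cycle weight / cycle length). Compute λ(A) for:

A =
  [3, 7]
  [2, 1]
λ(A) = 1

Enumerate directed cycles and compute their means (weight / length). Sample:
  cycle 0 → 0: weight = 3, length = 1, mean = 3/1 ≈ 3.000
  cycle 1 → 1: weight = 1, length = 1, mean = 1/1 ≈ 1.000
  cycle 0 → 1 → 0: weight = 9, length = 2, mean = 9/2 ≈ 4.500
  cycle 1 → 0 → 1: weight = 9, length = 2, mean = 9/2 ≈ 4.500
Minimum mean = 1.000, attained e.g. along the cycle 1 → 1 with weight 1 and length 1. So λ(A) = 1/1 = 1.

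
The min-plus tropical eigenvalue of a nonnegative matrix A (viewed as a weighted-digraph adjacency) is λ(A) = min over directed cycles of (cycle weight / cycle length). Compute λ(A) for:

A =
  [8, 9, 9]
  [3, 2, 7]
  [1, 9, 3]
λ(A) = 2

Enumerate directed cycles and compute their means (weight / length). Sample:
  cycle 0 → 0: weight = 8, length = 1, mean = 8/1 ≈ 8.000
  cycle 1 → 1: weight = 2, length = 1, mean = 2/1 ≈ 2.000
  cycle 2 → 2: weight = 3, length = 1, mean = 3/1 ≈ 3.000
  cycle 0 → 1 → 0: weight = 12, length = 2, mean = 12/2 ≈ 6.000
  cycle 0 → 2 → 0: weight = 10, length = 2, mean = 10/2 ≈ 5.000
  cycle 1 → 0 → 1: weight = 12, length = 2, mean = 12/2 ≈ 6.000
Minimum mean = 2.000, attained e.g. along the cycle 1 → 1 with weight 2 and length 1. So λ(A) = 2/1 = 2.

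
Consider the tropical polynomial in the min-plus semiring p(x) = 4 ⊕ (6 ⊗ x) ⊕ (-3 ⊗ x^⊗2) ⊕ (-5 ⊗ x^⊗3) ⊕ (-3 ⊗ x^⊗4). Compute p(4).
p(4) = 4

A tropical monomial a ⊗ x^⊗i evaluates to a + i · x. Evaluating each term at x = 4:
  Term 0 contributes 4 + 0 · 4 = 4
  Term 1 contributes 6 + 1 · 4 = 10
  Term 2 contributes -3 + 2 · 4 = 5
  Term 3 contributes -5 + 3 · 4 = 7
  Term 4 contributes -3 + 4 · 4 = 13
p(4) = ⊕ of these = min[4, 10, 5, 7, 13] = 4.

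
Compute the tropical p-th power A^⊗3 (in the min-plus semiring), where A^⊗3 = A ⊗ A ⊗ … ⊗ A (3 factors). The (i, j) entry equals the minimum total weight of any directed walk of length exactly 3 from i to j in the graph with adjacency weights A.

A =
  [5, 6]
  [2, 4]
A^⊗3 =
  [12, 14]
  [10, 12]

Each entry (A^⊗3)_ij equals the minimum over all length-3 walks i = v_0 → v_1 → … → v_3 = j of Σ_t A[v_t][v_{t+1}]. For example, for (i, j) = (0, 1) we minimise over 4 possible intermediate vertex sequences; the minimum is 14, attained along the walk 0 → 1 → 0 → 1.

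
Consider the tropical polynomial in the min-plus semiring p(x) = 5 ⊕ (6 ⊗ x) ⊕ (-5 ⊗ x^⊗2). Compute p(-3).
p(-3) = -11

A tropical monomial a ⊗ x^⊗i evaluates to a + i · x. Evaluating each term at x = -3:
  Term 0 contributes 5 + 0 · -3 = 5
  Term 1 contributes 6 + 1 · -3 = 3
  Term 2 contributes -5 + 2 · -3 = -11
p(-3) = ⊕ of these = min[5, 3, -11] = -11.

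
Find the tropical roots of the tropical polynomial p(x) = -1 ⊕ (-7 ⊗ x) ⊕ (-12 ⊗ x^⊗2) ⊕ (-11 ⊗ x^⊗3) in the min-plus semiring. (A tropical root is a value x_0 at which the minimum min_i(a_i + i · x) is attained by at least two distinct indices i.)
Roots: {-1, 5, 6}

Each tropical root is a break point of the lower envelope of the lines y = a_i + i · x (there are 4 lines, with slopes 0, 1, ..., 3). Only the lines that attain the minimum somewhere contribute to roots; other lines are dominated. Here the surviving (envelope) indices are i = 3, i = 2, i = 1, i = 0.
Intersections between consecutive envelope lines give the roots: for adjacent envelope indices i < j the intersection is x = (a_i − a_j) / (j − i). Reading off the sorted break points: {-1, 5, 6}.
Verification: at each break x_0, at least two indices attain the minimum of min_i(a_i + i · x_0).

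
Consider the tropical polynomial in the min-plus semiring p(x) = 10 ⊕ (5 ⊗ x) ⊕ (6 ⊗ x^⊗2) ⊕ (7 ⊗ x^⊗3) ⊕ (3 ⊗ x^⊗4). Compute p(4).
p(4) = 9

A tropical monomial a ⊗ x^⊗i evaluates to a + i · x. Evaluating each term at x = 4:
  Term 0 contributes 10 + 0 · 4 = 10
  Term 1 contributes 5 + 1 · 4 = 9
  Term 2 contributes 6 + 2 · 4 = 14
  Term 3 contributes 7 + 3 · 4 = 19
  Term 4 contributes 3 + 4 · 4 = 19
p(4) = ⊕ of these = min[10, 9, 14, 19, 19] = 9.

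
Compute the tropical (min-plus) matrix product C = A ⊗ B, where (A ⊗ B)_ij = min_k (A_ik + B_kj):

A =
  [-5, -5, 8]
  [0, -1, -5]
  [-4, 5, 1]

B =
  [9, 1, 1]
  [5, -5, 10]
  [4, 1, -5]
A ⊗ B =
  [0, -10, -4]
  [-1, -6, -10]
  [5, -3, -4]

Apply the min-plus product entry-by-entry:
  C[0][0] = min over k of (A[0][0] + B[0][0] = -5 + 9 = 4, A[0][1] + B[1][0] = -5 + 5 = 0, A[0][2] + B[2][0] = 8 + 4 = 12) = 0 (attained at k = 1)
  C[0][1] = min over k of (A[0][0] + B[0][1] = -5 + 1 = -4, A[0][1] + B[1][1] = -5 + -5 = -10, A[0][2] + B[2][1] = 8 + 1 = 9) = -10 (attained at k = 1)
  C[0][2] = min over k of (A[0][0] + B[0][2] = -5 + 1 = -4, A[0][1] + B[1][2] = -5 + 10 = 5, A[0][2] + B[2][2] = 8 + -5 = 3) = -4 (attained at k = 0)
  C[1][0] = min over k of (A[1][0] + B[0][0] = 0 + 9 = 9, A[1][1] + B[1][0] = -1 + 5 = 4, A[1][2] + B[2][0] = -5 + 4 = -1) = -1 (attained at k = 2)
  C[1][1] = min over k of (A[1][0] + B[0][1] = 0 + 1 = 1, A[1][1] + B[1][1] = -1 + -5 = -6, A[1][2] + B[2][1] = -5 + 1 = -4) = -6 (attained at k = 1)
  C[1][2] = min over k of (A[1][0] + B[0][2] = 0 + 1 = 1, A[1][1] + B[1][2] = -1 + 10 = 9, A[1][2] + B[2][2] = -5 + -5 = -10) = -10 (attained at k = 2)
  C[2][0] = min over k of (A[2][0] + B[0][0] = -4 + 9 = 5, A[2][1] + B[1][0] = 5 + 5 = 10, A[2][2] + B[2][0] = 1 + 4 = 5) = 5 (attained at k = 0)
  C[2][1] = min over k of (A[2][0] + B[0][1] = -4 + 1 = -3, A[2][1] + B[1][1] = 5 + -5 = 0, A[2][2] + B[2][1] = 1 + 1 = 2) = -3 (attained at k = 0)
  C[2][2] = min over k of (A[2][0] + B[0][2] = -4 + 1 = -3, A[2][1] + B[1][2] = 5 + 10 = 15, A[2][2] + B[2][2] = 1 + -5 = -4) = -4 (attained at k = 2)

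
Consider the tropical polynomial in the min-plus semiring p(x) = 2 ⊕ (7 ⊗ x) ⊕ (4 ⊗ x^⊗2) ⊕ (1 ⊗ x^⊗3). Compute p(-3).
p(-3) = -8

A tropical monomial a ⊗ x^⊗i evaluates to a + i · x. Evaluating each term at x = -3:
  Term 0 contributes 2 + 0 · -3 = 2
  Term 1 contributes 7 + 1 · -3 = 4
  Term 2 contributes 4 + 2 · -3 = -2
  Term 3 contributes 1 + 3 · -3 = -8
p(-3) = ⊕ of these = min[2, 4, -2, -8] = -8.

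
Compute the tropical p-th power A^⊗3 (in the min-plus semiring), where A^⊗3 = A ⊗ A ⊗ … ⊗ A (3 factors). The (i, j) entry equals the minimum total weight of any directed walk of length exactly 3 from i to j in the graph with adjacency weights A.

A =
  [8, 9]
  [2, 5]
A^⊗3 =
  [16, 19]
  [12, 15]

Each entry (A^⊗3)_ij equals the minimum over all length-3 walks i = v_0 → v_1 → … → v_3 = j of Σ_t A[v_t][v_{t+1}]. For example, for (i, j) = (0, 1) we minimise over 4 possible intermediate vertex sequences; the minimum is 19, attained along the walk 0 → 1 → 1 → 1.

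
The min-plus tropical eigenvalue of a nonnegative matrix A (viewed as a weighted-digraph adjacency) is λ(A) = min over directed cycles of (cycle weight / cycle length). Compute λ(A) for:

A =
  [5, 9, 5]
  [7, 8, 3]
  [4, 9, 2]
λ(A) = 2

Enumerate directed cycles and compute their means (weight / length). Sample:
  cycle 0 → 0: weight = 5, length = 1, mean = 5/1 ≈ 5.000
  cycle 1 → 1: weight = 8, length = 1, mean = 8/1 ≈ 8.000
  cycle 2 → 2: weight = 2, length = 1, mean = 2/1 ≈ 2.000
  cycle 0 → 1 → 0: weight = 16, length = 2, mean = 16/2 ≈ 8.000
  cycle 0 → 2 → 0: weight = 9, length = 2, mean = 9/2 ≈ 4.500
  cycle 1 → 0 → 1: weight = 16, length = 2, mean = 16/2 ≈ 8.000
Minimum mean = 2.000, attained e.g. along the cycle 2 → 2 with weight 2 and length 1. So λ(A) = 2/1 = 2.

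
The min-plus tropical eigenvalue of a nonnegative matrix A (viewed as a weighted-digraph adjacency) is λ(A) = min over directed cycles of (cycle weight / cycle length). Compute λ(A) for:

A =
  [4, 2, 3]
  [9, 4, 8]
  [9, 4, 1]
λ(A) = 1

Enumerate directed cycles and compute their means (weight / length). Sample:
  cycle 0 → 0: weight = 4, length = 1, mean = 4/1 ≈ 4.000
  cycle 1 → 1: weight = 4, length = 1, mean = 4/1 ≈ 4.000
  cycle 2 → 2: weight = 1, length = 1, mean = 1/1 ≈ 1.000
  cycle 0 → 1 → 0: weight = 11, length = 2, mean = 11/2 ≈ 5.500
  cycle 0 → 2 → 0: weight = 12, length = 2, mean = 12/2 ≈ 6.000
  cycle 1 → 0 → 1: weight = 11, length = 2, mean = 11/2 ≈ 5.500
Minimum mean = 1.000, attained e.g. along the cycle 2 → 2 with weight 1 and length 1. So λ(A) = 1/1 = 1.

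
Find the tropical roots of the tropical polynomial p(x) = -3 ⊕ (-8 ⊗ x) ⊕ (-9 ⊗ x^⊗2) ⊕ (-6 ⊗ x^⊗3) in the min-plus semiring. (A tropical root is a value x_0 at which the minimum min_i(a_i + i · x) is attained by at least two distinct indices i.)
Roots: {-3, 1, 5}

Each tropical root is a break point of the lower envelope of the lines y = a_i + i · x (there are 4 lines, with slopes 0, 1, ..., 3). Only the lines that attain the minimum somewhere contribute to roots; other lines are dominated. Here the surviving (envelope) indices are i = 3, i = 2, i = 1, i = 0.
Intersections between consecutive envelope lines give the roots: for adjacent envelope indices i < j the intersection is x = (a_i − a_j) / (j − i). Reading off the sorted break points: {-3, 1, 5}.
Verification: at each break x_0, at least two indices attain the minimum of min_i(a_i + i · x_0).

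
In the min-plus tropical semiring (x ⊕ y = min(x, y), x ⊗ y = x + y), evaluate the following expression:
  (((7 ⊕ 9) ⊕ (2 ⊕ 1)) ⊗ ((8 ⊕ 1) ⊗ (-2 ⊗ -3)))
(((7 ⊕ 9) ⊕ (2 ⊕ 1)) ⊗ ((8 ⊕ 1) ⊗ (-2 ⊗ -3))) = -3

Expand innermost to outermost. Recall ⊕ takes the minimum of its arguments and ⊗ takes their sum. Working out the expression (((7 ⊕ 9) ⊕ (2 ⊕ 1)) ⊗ ((8 ⊕ 1) ⊗ (-2 ⊗ -3))) gives -3.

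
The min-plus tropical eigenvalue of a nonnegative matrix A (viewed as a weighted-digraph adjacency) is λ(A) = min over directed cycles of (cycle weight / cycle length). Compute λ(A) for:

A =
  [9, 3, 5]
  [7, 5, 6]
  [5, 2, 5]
λ(A) = 4

Enumerate directed cycles and compute their means (weight / length). Sample:
  cycle 0 → 0: weight = 9, length = 1, mean = 9/1 ≈ 9.000
  cycle 1 → 1: weight = 5, length = 1, mean = 5/1 ≈ 5.000
  cycle 2 → 2: weight = 5, length = 1, mean = 5/1 ≈ 5.000
  cycle 0 → 1 → 0: weight = 10, length = 2, mean = 10/2 ≈ 5.000
  cycle 0 → 2 → 0: weight = 10, length = 2, mean = 10/2 ≈ 5.000
  cycle 1 → 0 → 1: weight = 10, length = 2, mean = 10/2 ≈ 5.000
Minimum mean = 4.000, attained e.g. along the cycle 1 → 2 → 1 with weight 8 and length 2. So λ(A) = 8/2 = 4.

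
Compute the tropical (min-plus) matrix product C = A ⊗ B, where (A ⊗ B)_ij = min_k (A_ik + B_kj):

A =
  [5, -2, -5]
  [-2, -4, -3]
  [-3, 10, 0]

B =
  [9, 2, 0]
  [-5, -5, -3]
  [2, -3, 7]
A ⊗ B =
  [-7, -8, -5]
  [-9, -9, -7]
  [2, -3, -3]

Apply the min-plus product entry-by-entry:
  C[0][0] = min over k of (A[0][0] + B[0][0] = 5 + 9 = 14, A[0][1] + B[1][0] = -2 + -5 = -7, A[0][2] + B[2][0] = -5 + 2 = -3) = -7 (attained at k = 1)
  C[0][1] = min over k of (A[0][0] + B[0][1] = 5 + 2 = 7, A[0][1] + B[1][1] = -2 + -5 = -7, A[0][2] + B[2][1] = -5 + -3 = -8) = -8 (attained at k = 2)
  C[0][2] = min over k of (A[0][0] + B[0][2] = 5 + 0 = 5, A[0][1] + B[1][2] = -2 + -3 = -5, A[0][2] + B[2][2] = -5 + 7 = 2) = -5 (attained at k = 1)
  C[1][0] = min over k of (A[1][0] + B[0][0] = -2 + 9 = 7, A[1][1] + B[1][0] = -4 + -5 = -9, A[1][2] + B[2][0] = -3 + 2 = -1) = -9 (attained at k = 1)
  C[1][1] = min over k of (A[1][0] + B[0][1] = -2 + 2 = 0, A[1][1] + B[1][1] = -4 + -5 = -9, A[1][2] + B[2][1] = -3 + -3 = -6) = -9 (attained at k = 1)
  C[1][2] = min over k of (A[1][0] + B[0][2] = -2 + 0 = -2, A[1][1] + B[1][2] = -4 + -3 = -7, A[1][2] + B[2][2] = -3 + 7 = 4) = -7 (attained at k = 1)
  C[2][0] = min over k of (A[2][0] + B[0][0] = -3 + 9 = 6, A[2][1] + B[1][0] = 10 + -5 = 5, A[2][2] + B[2][0] = 0 + 2 = 2) = 2 (attained at k = 2)
  C[2][1] = min over k of (A[2][0] + B[0][1] = -3 + 2 = -1, A[2][1] + B[1][1] = 10 + -5 = 5, A[2][2] + B[2][1] = 0 + -3 = -3) = -3 (attained at k = 2)
  C[2][2] = min over k of (A[2][0] + B[0][2] = -3 + 0 = -3, A[2][1] + B[1][2] = 10 + -3 = 7, A[2][2] + B[2][2] = 0 + 7 = 7) = -3 (attained at k = 0)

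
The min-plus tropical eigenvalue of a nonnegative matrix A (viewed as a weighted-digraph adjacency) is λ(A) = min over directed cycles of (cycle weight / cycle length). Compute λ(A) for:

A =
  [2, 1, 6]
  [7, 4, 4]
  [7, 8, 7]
λ(A) = 2

Enumerate directed cycles and compute their means (weight / length). Sample:
  cycle 0 → 0: weight = 2, length = 1, mean = 2/1 ≈ 2.000
  cycle 1 → 1: weight = 4, length = 1, mean = 4/1 ≈ 4.000
  cycle 2 → 2: weight = 7, length = 1, mean = 7/1 ≈ 7.000
  cycle 0 → 1 → 0: weight = 8, length = 2, mean = 8/2 ≈ 4.000
  cycle 0 → 2 → 0: weight = 13, length = 2, mean = 13/2 ≈ 6.500
  cycle 1 → 0 → 1: weight = 8, length = 2, mean = 8/2 ≈ 4.000
Minimum mean = 2.000, attained e.g. along the cycle 0 → 0 with weight 2 and length 1. So λ(A) = 2/1 = 2.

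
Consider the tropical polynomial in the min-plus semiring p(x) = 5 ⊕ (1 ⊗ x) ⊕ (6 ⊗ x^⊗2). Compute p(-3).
p(-3) = -2

A tropical monomial a ⊗ x^⊗i evaluates to a + i · x. Evaluating each term at x = -3:
  Term 0 contributes 5 + 0 · -3 = 5
  Term 1 contributes 1 + 1 · -3 = -2
  Term 2 contributes 6 + 2 · -3 = 0
p(-3) = ⊕ of these = min[5, -2, 0] = -2.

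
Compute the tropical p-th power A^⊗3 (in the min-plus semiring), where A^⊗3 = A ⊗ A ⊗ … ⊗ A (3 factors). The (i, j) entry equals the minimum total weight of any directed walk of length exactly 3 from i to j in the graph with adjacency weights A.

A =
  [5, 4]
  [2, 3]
A^⊗3 =
  [9, 10]
  [8, 9]

Each entry (A^⊗3)_ij equals the minimum over all length-3 walks i = v_0 → v_1 → … → v_3 = j of Σ_t A[v_t][v_{t+1}]. For example, for (i, j) = (0, 1) we minimise over 4 possible intermediate vertex sequences; the minimum is 10, attained along the walk 0 → 1 → 0 → 1.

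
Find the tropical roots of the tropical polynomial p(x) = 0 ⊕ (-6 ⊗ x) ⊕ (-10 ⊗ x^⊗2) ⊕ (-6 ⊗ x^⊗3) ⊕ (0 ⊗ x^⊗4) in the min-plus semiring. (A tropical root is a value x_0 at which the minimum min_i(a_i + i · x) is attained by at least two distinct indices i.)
Roots: {-6, -4, 4, 6}

Each tropical root is a break point of the lower envelope of the lines y = a_i + i · x (there are 5 lines, with slopes 0, 1, ..., 4). Only the lines that attain the minimum somewhere contribute to roots; other lines are dominated. Here the surviving (envelope) indices are i = 4, i = 3, i = 2, i = 1, i = 0.
Intersections between consecutive envelope lines give the roots: for adjacent envelope indices i < j the intersection is x = (a_i − a_j) / (j − i). Reading off the sorted break points: {-6, -4, 4, 6}.
Verification: at each break x_0, at least two indices attain the minimum of min_i(a_i + i · x_0).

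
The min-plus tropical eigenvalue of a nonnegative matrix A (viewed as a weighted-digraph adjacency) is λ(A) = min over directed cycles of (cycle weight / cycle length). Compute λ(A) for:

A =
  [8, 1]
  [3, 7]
λ(A) = 2

Enumerate directed cycles and compute their means (weight / length). Sample:
  cycle 0 → 0: weight = 8, length = 1, mean = 8/1 ≈ 8.000
  cycle 1 → 1: weight = 7, length = 1, mean = 7/1 ≈ 7.000
  cycle 0 → 1 → 0: weight = 4, length = 2, mean = 4/2 ≈ 2.000
  cycle 1 → 0 → 1: weight = 4, length = 2, mean = 4/2 ≈ 2.000
Minimum mean = 2.000, attained e.g. along the cycle 0 → 1 → 0 with weight 4 and length 2. So λ(A) = 4/2 = 2.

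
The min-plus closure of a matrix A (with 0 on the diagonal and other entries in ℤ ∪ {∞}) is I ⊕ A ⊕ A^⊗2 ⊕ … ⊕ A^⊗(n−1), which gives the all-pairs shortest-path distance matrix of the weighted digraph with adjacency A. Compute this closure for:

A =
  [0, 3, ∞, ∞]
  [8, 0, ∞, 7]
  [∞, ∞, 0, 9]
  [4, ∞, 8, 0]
Closure =
  [0, 3, 18, 10]
  [8, 0, 15, 7]
  [13, 16, 0, 9]
  [4, 7, 8, 0]

This is the Floyd-Warshall all-pairs shortest-path computation. For each intermediate vertex k = 0, 1, …, 3, update dist[i][j] ← min(dist[i][j], dist[i][k] + dist[k][j]). The final matrix gives, for each (i, j), the minimum total weight of any directed path from i to j (possibly empty when i = j).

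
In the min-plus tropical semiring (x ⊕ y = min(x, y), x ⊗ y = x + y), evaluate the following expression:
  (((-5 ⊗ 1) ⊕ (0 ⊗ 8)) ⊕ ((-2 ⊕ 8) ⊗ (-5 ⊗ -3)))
(((-5 ⊗ 1) ⊕ (0 ⊗ 8)) ⊕ ((-2 ⊕ 8) ⊗ (-5 ⊗ -3))) = -10

Expand innermost to outermost. Recall ⊕ takes the minimum of its arguments and ⊗ takes their sum. Working out the expression (((-5 ⊗ 1) ⊕ (0 ⊗ 8)) ⊕ ((-2 ⊕ 8) ⊗ (-5 ⊗ -3))) gives -10.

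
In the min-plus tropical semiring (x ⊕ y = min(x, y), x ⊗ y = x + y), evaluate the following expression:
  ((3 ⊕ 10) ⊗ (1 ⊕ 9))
((3 ⊕ 10) ⊗ (1 ⊕ 9)) = 4

Expand innermost to outermost. Recall ⊕ takes the minimum of its arguments and ⊗ takes their sum. Working out the expression ((3 ⊕ 10) ⊗ (1 ⊕ 9)) gives 4.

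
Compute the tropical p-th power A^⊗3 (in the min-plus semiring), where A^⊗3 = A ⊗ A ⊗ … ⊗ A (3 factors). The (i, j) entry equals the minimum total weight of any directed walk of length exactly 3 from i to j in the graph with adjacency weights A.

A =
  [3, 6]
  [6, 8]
A^⊗3 =
  [9, 12]
  [12, 15]

Each entry (A^⊗3)_ij equals the minimum over all length-3 walks i = v_0 → v_1 → … → v_3 = j of Σ_t A[v_t][v_{t+1}]. For example, for (i, j) = (0, 1) we minimise over 4 possible intermediate vertex sequences; the minimum is 12, attained along the walk 0 → 0 → 0 → 1.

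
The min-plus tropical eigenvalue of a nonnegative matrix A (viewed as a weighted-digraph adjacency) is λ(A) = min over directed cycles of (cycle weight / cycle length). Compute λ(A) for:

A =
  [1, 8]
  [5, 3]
λ(A) = 1

Enumerate directed cycles and compute their means (weight / length). Sample:
  cycle 0 → 0: weight = 1, length = 1, mean = 1/1 ≈ 1.000
  cycle 1 → 1: weight = 3, length = 1, mean = 3/1 ≈ 3.000
  cycle 0 → 1 → 0: weight = 13, length = 2, mean = 13/2 ≈ 6.500
  cycle 1 → 0 → 1: weight = 13, length = 2, mean = 13/2 ≈ 6.500
Minimum mean = 1.000, attained e.g. along the cycle 0 → 0 with weight 1 and length 1. So λ(A) = 1/1 = 1.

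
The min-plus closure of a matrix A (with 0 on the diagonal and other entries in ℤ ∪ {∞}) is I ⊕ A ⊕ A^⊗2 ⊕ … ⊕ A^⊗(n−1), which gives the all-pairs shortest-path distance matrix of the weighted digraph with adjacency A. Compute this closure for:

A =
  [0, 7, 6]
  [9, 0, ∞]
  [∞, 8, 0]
Closure =
  [0, 7, 6]
  [9, 0, 15]
  [17, 8, 0]

This is the Floyd-Warshall all-pairs shortest-path computation. For each intermediate vertex k = 0, 1, …, 2, update dist[i][j] ← min(dist[i][j], dist[i][k] + dist[k][j]). The final matrix gives, for each (i, j), the minimum total weight of any directed path from i to j (possibly empty when i = j).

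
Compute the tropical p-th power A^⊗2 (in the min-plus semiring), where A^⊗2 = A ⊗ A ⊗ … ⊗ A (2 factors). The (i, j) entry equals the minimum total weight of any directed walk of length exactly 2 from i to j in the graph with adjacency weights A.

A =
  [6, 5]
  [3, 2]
A^⊗2 =
  [8, 7]
  [5, 4]

Each entry (A^⊗2)_ij equals the minimum over all length-2 walks i = v_0 → v_1 → … → v_2 = j of Σ_t A[v_t][v_{t+1}]. For example, for (i, j) = (0, 1) we minimise over 2 possible intermediate vertex sequences; the minimum is 7, attained along the walk 0 → 1 → 1.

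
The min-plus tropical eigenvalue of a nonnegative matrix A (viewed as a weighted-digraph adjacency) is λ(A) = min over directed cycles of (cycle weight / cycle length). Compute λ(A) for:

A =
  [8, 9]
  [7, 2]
λ(A) = 2

Enumerate directed cycles and compute their means (weight / length). Sample:
  cycle 0 → 0: weight = 8, length = 1, mean = 8/1 ≈ 8.000
  cycle 1 → 1: weight = 2, length = 1, mean = 2/1 ≈ 2.000
  cycle 0 → 1 → 0: weight = 16, length = 2, mean = 16/2 ≈ 8.000
  cycle 1 → 0 → 1: weight = 16, length = 2, mean = 16/2 ≈ 8.000
Minimum mean = 2.000, attained e.g. along the cycle 1 → 1 with weight 2 and length 1. So λ(A) = 2/1 = 2.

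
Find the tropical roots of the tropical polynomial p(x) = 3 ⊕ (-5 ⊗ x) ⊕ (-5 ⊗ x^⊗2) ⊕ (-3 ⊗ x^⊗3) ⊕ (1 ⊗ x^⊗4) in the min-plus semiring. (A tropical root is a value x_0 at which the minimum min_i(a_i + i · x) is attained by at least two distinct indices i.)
Roots: {-4, -2, 0, 8}

Each tropical root is a break point of the lower envelope of the lines y = a_i + i · x (there are 5 lines, with slopes 0, 1, ..., 4). Only the lines that attain the minimum somewhere contribute to roots; other lines are dominated. Here the surviving (envelope) indices are i = 4, i = 3, i = 2, i = 1, i = 0.
Intersections between consecutive envelope lines give the roots: for adjacent envelope indices i < j the intersection is x = (a_i − a_j) / (j − i). Reading off the sorted break points: {-4, -2, 0, 8}.
Verification: at each break x_0, at least two indices attain the minimum of min_i(a_i + i · x_0).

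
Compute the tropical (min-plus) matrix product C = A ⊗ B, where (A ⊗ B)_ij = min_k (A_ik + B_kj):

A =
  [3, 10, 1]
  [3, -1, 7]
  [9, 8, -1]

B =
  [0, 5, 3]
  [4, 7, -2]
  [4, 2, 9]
A ⊗ B =
  [3, 3, 6]
  [3, 6, -3]
  [3, 1, 6]

Apply the min-plus product entry-by-entry:
  C[0][0] = min over k of (A[0][0] + B[0][0] = 3 + 0 = 3, A[0][1] + B[1][0] = 10 + 4 = 14, A[0][2] + B[2][0] = 1 + 4 = 5) = 3 (attained at k = 0)
  C[0][1] = min over k of (A[0][0] + B[0][1] = 3 + 5 = 8, A[0][1] + B[1][1] = 10 + 7 = 17, A[0][2] + B[2][1] = 1 + 2 = 3) = 3 (attained at k = 2)
  C[0][2] = min over k of (A[0][0] + B[0][2] = 3 + 3 = 6, A[0][1] + B[1][2] = 10 + -2 = 8, A[0][2] + B[2][2] = 1 + 9 = 10) = 6 (attained at k = 0)
  C[1][0] = min over k of (A[1][0] + B[0][0] = 3 + 0 = 3, A[1][1] + B[1][0] = -1 + 4 = 3, A[1][2] + B[2][0] = 7 + 4 = 11) = 3 (attained at k = 0)
  C[1][1] = min over k of (A[1][0] + B[0][1] = 3 + 5 = 8, A[1][1] + B[1][1] = -1 + 7 = 6, A[1][2] + B[2][1] = 7 + 2 = 9) = 6 (attained at k = 1)
  C[1][2] = min over k of (A[1][0] + B[0][2] = 3 + 3 = 6, A[1][1] + B[1][2] = -1 + -2 = -3, A[1][2] + B[2][2] = 7 + 9 = 16) = -3 (attained at k = 1)
  C[2][0] = min over k of (A[2][0] + B[0][0] = 9 + 0 = 9, A[2][1] + B[1][0] = 8 + 4 = 12, A[2][2] + B[2][0] = -1 + 4 = 3) = 3 (attained at k = 2)
  C[2][1] = min over k of (A[2][0] + B[0][1] = 9 + 5 = 14, A[2][1] + B[1][1] = 8 + 7 = 15, A[2][2] + B[2][1] = -1 + 2 = 1) = 1 (attained at k = 2)
  C[2][2] = min over k of (A[2][0] + B[0][2] = 9 + 3 = 12, A[2][1] + B[1][2] = 8 + -2 = 6, A[2][2] + B[2][2] = -1 + 9 = 8) = 6 (attained at k = 1)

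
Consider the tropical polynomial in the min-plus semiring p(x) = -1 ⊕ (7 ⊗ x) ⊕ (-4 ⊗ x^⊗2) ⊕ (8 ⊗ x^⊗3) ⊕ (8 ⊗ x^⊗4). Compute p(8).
p(8) = -1

A tropical monomial a ⊗ x^⊗i evaluates to a + i · x. Evaluating each term at x = 8:
  Term 0 contributes -1 + 0 · 8 = -1
  Term 1 contributes 7 + 1 · 8 = 15
  Term 2 contributes -4 + 2 · 8 = 12
  Term 3 contributes 8 + 3 · 8 = 32
  Term 4 contributes 8 + 4 · 8 = 40
p(8) = ⊕ of these = min[-1, 15, 12, 32, 40] = -1.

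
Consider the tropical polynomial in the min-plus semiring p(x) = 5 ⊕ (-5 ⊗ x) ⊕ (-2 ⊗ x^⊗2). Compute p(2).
p(2) = -3

A tropical monomial a ⊗ x^⊗i evaluates to a + i · x. Evaluating each term at x = 2:
  Term 0 contributes 5 + 0 · 2 = 5
  Term 1 contributes -5 + 1 · 2 = -3
  Term 2 contributes -2 + 2 · 2 = 2
p(2) = ⊕ of these = min[5, -3, 2] = -3.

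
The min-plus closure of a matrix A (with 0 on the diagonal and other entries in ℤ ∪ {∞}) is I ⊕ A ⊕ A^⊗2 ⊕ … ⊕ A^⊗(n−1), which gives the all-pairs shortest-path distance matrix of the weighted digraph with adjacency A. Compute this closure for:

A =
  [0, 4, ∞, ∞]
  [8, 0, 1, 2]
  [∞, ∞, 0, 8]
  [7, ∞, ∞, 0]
Closure =
  [0, 4, 5, 6]
  [8, 0, 1, 2]
  [15, 19, 0, 8]
  [7, 11, 12, 0]

This is the Floyd-Warshall all-pairs shortest-path computation. For each intermediate vertex k = 0, 1, …, 3, update dist[i][j] ← min(dist[i][j], dist[i][k] + dist[k][j]). The final matrix gives, for each (i, j), the minimum total weight of any directed path from i to j (possibly empty when i = j).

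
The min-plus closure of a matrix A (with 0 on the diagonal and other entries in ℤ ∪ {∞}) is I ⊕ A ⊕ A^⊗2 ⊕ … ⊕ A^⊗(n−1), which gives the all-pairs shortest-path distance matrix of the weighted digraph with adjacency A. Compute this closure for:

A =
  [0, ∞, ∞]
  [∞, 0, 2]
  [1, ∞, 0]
Closure =
  [0, ∞, ∞]
  [3, 0, 2]
  [1, ∞, 0]

This is the Floyd-Warshall all-pairs shortest-path computation. For each intermediate vertex k = 0, 1, …, 2, update dist[i][j] ← min(dist[i][j], dist[i][k] + dist[k][j]). The final matrix gives, for each (i, j), the minimum total weight of any directed path from i to j (possibly empty when i = j).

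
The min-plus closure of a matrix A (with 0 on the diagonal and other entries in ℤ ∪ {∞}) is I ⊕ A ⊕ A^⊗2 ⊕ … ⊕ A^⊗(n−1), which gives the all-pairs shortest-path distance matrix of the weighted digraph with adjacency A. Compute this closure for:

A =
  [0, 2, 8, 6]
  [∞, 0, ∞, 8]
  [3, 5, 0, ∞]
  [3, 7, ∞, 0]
Closure =
  [0, 2, 8, 6]
  [11, 0, 19, 8]
  [3, 5, 0, 9]
  [3, 5, 11, 0]

This is the Floyd-Warshall all-pairs shortest-path computation. For each intermediate vertex k = 0, 1, …, 3, update dist[i][j] ← min(dist[i][j], dist[i][k] + dist[k][j]). The final matrix gives, for each (i, j), the minimum total weight of any directed path from i to j (possibly empty when i = j).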